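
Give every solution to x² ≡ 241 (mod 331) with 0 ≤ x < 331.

Since 331 ≡ 3 (mod 4), a square root of 241 is 241^((331+1)/4) = 241^83 mod 331.
Repeated squaring: 241^2≡156, 241^4≡173, 241^8≡139, 241^16≡123, 241^32≡234, 241^64≡141 (mod 331).
241^83 = 241^(64+16+2+1) ≡ 127 (mod 331).
Check: 127² = 16129 ≡ 241 (mod 331). The two roots are 127 and 204.

127, 204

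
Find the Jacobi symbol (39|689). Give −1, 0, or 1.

0

Reciprocity: 39 ≡ 3 and 689 ≡ 1 (mod 4), so (39/689) = +(689/39).
Reduce top mod 39: now compute (26/39).
Pull out 2: since 39 ≡ 7 (mod 8), (2/39) = +1.
Reciprocity: 13 ≡ 1 and 39 ≡ 3 (mod 4), so (13/39) = +(39/13).
Reduce top mod 13: now compute (0/13).
Top reduces to 0: gcd > 1, so the symbol is 0.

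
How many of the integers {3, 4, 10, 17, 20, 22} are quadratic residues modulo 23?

(3/23) = +1 → QR.
(4/23) = +1 → QR.
(10/23) = -1 → non-residue.
(17/23) = -1 → non-residue.
(20/23) = -1 → non-residue.
(22/23) = -1 → non-residue.
Total quadratic residues among the 6: 2.

2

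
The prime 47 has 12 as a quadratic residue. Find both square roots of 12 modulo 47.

23, 24

Since 47 ≡ 3 (mod 4), a square root of 12 is 12^((47+1)/4) = 12^12 mod 47.
Repeated squaring: 12^2≡3, 12^4≡9, 12^8≡34 (mod 47).
12^12 = 12^(8+4) ≡ 24 (mod 47).
Check: 24² = 576 ≡ 12 (mod 47). The two roots are 23 and 24.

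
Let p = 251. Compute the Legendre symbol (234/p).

Pull out 2: since 251 ≡ 3 (mod 8), (2/251) = -1.
Reciprocity: 117 ≡ 1 and 251 ≡ 3 (mod 4), so (117/251) = +(251/117).
Reduce top mod 117: now compute (17/117).
Reciprocity: 17 ≡ 1 and 117 ≡ 1 (mod 4), so (17/117) = +(117/17).
Reduce top mod 17: now compute (15/17).
Reciprocity: 15 ≡ 3 and 17 ≡ 1 (mod 4), so (15/17) = +(17/15).
Reduce top mod 15: now compute (2/15).
Pull out 2: since 15 ≡ 7 (mod 8), (2/15) = +1.
Reached (1/15) = 1. Collecting the sign flips along the way, the symbol is -1.

-1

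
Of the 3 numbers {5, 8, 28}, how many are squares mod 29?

2

(5/29) = +1 → QR.
(8/29) = -1 → non-residue.
(28/29) = +1 → QR.
Total quadratic residues among the 3: 2.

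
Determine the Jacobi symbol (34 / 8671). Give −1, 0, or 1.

Pull out 2: since 8671 ≡ 7 (mod 8), (2/8671) = +1.
Reciprocity: 17 ≡ 1 and 8671 ≡ 3 (mod 4), so (17/8671) = +(8671/17).
Reduce top mod 17: now compute (1/17).
Reached (1/17) = 1. Collecting the sign flips along the way, the symbol is +1.

1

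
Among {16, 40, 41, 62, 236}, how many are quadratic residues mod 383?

(16/383) = +1 → QR.
(40/383) = -1 → non-residue.
(41/383) = -1 → non-residue.
(62/383) = +1 → QR.
(236/383) = -1 → non-residue.
Total quadratic residues among the 5: 2.

2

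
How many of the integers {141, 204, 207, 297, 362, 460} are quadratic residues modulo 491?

2

(141/491) = -1 → non-residue.
(204/491) = +1 → QR.
(207/491) = -1 → non-residue.
(297/491) = +1 → QR.
(362/491) = -1 → non-residue.
(460/491) = -1 → non-residue.
Total quadratic residues among the 6: 2.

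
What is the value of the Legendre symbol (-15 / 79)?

Euler's criterion: (-15/79) ≡ 64^39 (mod 79).
64^2 ≡ 67 (mod 79)
64^4 ≡ 65 (mod 79)
64^8 ≡ 38 (mod 79)
64^16 ≡ 22 (mod 79)
64^32 ≡ 10 (mod 79)
64^39 = 64^(32+4+2+1) ≡ 1 (mod 79).
Result is 1, so (-15/79) = 1.

1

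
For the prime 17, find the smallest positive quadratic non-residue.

3

(2/17) = +1, so 2 is a residue.
(3/17) = −1, so 3 is the smallest positive non-residue mod 17.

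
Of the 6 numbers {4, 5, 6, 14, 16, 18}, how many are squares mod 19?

(4/19) = +1 → QR.
(5/19) = +1 → QR.
(6/19) = +1 → QR.
(14/19) = -1 → non-residue.
(16/19) = +1 → QR.
(18/19) = -1 → non-residue.
Total quadratic residues among the 6: 4.

4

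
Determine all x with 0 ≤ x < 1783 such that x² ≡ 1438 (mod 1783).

860, 923

Since 1783 ≡ 3 (mod 4), a square root of 1438 is 1438^((1783+1)/4) = 1438^446 mod 1783.
Repeated squaring: 1438^2≡1347, 1438^4≡1098, 1438^8≡296, 1438^16≡249, 1438^32≡1379, 1438^64≡963, 1438^128≡209, 1438^256≡889 (mod 1783).
1438^446 = 1438^(256+128+32+16+8+4+2) ≡ 923 (mod 1783).
Check: 923² = 851929 ≡ 1438 (mod 1783). The two roots are 860 and 923.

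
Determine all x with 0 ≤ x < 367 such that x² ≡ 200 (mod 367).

56, 311

Since 367 ≡ 3 (mod 4), a square root of 200 is 200^((367+1)/4) = 200^92 mod 367.
Repeated squaring: 200^2≡364, 200^4≡9, 200^8≡81, 200^16≡322, 200^32≡190, 200^64≡134 (mod 367).
200^92 = 200^(64+16+8+4) ≡ 56 (mod 367).
Check: 56² = 3136 ≡ 200 (mod 367). The two roots are 56 and 311.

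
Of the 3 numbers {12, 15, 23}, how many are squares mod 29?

1

(12/29) = -1 → non-residue.
(15/29) = -1 → non-residue.
(23/29) = +1 → QR.
Total quadratic residues among the 3: 1.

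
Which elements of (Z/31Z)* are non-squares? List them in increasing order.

3 6 11 12 13 15 17 21 22 23 24 26 27 29 30

Square k = 1,…,15 (k and 31−k give the same square):
1²=1, 2²=4, 3²=9, 4²=16, 5²=25, 6²≡5, 7²≡18, 8²≡2, 9²≡19, 10²≡7, 11²≡28, 12²≡20, 13²≡14, 14²≡10, 15²≡8 (mod 31).
The residues are {1, 2, 4, 5, 7, 8, 9, 10, 14, 16, 18, 19, 20, 25, 28}; the non-residues are the remaining 15 nonzero classes.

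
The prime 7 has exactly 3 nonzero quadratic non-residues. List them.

3, 5, 6

Square k = 1,…,3 (k and 7−k give the same square):
1²=1, 2²=4, 3²≡2 (mod 7).
The residues are {1, 2, 4}; the non-residues are the remaining 3 nonzero classes.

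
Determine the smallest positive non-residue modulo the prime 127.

3

(2/127) = +1, so 2 is a residue.
(3/127) = −1, so 3 is the smallest positive non-residue mod 127.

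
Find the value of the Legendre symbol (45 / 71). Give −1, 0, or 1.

1

Reciprocity: 45 ≡ 1 and 71 ≡ 3 (mod 4), so (45/71) = +(71/45).
Reduce top mod 45: now compute (26/45).
Pull out 2: since 45 ≡ 5 (mod 8), (2/45) = -1.
Reciprocity: 13 ≡ 1 and 45 ≡ 1 (mod 4), so (13/45) = +(45/13).
Reduce top mod 13: now compute (6/13).
Pull out 2: since 13 ≡ 5 (mod 8), (2/13) = -1.
Reciprocity: 3 ≡ 3 and 13 ≡ 1 (mod 4), so (3/13) = +(13/3).
Reduce top mod 3: now compute (1/3).
Reached (1/3) = 1. Collecting the sign flips along the way, the symbol is +1.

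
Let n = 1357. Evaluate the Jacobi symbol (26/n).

1

Pull out 2: since 1357 ≡ 5 (mod 8), (2/1357) = -1.
Reciprocity: 13 ≡ 1 and 1357 ≡ 1 (mod 4), so (13/1357) = +(1357/13).
Reduce top mod 13: now compute (5/13).
Reciprocity: 5 ≡ 1 and 13 ≡ 1 (mod 4), so (5/13) = +(13/5).
Reduce top mod 5: now compute (3/5).
Reciprocity: 3 ≡ 3 and 5 ≡ 1 (mod 4), so (3/5) = +(5/3).
Reduce top mod 3: now compute (2/3).
Pull out 2: since 3 ≡ 3 (mod 8), (2/3) = -1.
Reached (1/3) = 1. Collecting the sign flips along the way, the symbol is +1.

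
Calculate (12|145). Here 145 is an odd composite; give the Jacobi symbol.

Pull out 2^2: since 145 ≡ 1 (mod 8), (2/145) = +1, so (2/145)^2 = +1.
Reciprocity: 3 ≡ 3 and 145 ≡ 1 (mod 4), so (3/145) = +(145/3).
Reduce top mod 3: now compute (1/3).
Reached (1/3) = 1. Collecting the sign flips along the way, the symbol is +1.

1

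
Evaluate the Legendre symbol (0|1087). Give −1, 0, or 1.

Top reduces to 0: gcd > 1, so the symbol is 0.

0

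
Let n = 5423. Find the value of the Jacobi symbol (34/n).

0

Pull out 2: since 5423 ≡ 7 (mod 8), (2/5423) = +1.
Reciprocity: 17 ≡ 1 and 5423 ≡ 3 (mod 4), so (17/5423) = +(5423/17).
Reduce top mod 17: now compute (0/17).
Top reduces to 0: gcd > 1, so the symbol is 0.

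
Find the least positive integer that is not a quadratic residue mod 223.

(2/223) = +1, so 2 is a residue.
(3/223) = −1, so 3 is the smallest positive non-residue mod 223.

3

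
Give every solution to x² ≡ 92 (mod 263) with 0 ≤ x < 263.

Since 263 ≡ 3 (mod 4), a square root of 92 is 92^((263+1)/4) = 92^66 mod 263.
Repeated squaring: 92^2≡48, 92^4≡200, 92^8≡24, 92^16≡50, 92^32≡133, 92^64≡68 (mod 263).
92^66 = 92^(64+2) ≡ 108 (mod 263).
Check: 108² = 11664 ≡ 92 (mod 263). The two roots are 108 and 155.

108, 155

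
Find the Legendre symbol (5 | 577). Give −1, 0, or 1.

Reciprocity: 5 ≡ 1 and 577 ≡ 1 (mod 4), so (5/577) = +(577/5).
Reduce top mod 5: now compute (2/5).
Pull out 2: since 5 ≡ 5 (mod 8), (2/5) = -1.
Reached (1/5) = 1. Collecting the sign flips along the way, the symbol is -1.

-1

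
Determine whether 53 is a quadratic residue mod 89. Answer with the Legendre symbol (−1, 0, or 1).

Euler's criterion: (53/89) ≡ 53^44 (mod 89).
53^2 ≡ 50 (mod 89)
53^4 ≡ 8 (mod 89)
53^8 ≡ 64 (mod 89)
53^16 ≡ 2 (mod 89)
53^32 ≡ 4 (mod 89)
53^44 = 53^(32+8+4) ≡ 1 (mod 89).
Result is 1, so (53/89) = 1.

1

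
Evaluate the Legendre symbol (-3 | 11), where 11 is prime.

Euler's criterion: (-3/11) ≡ 8^5 (mod 11).
8^2 ≡ 9 (mod 11)
8^4 ≡ 4 (mod 11)
8^5 = 8^(4+1) ≡ 10 (mod 11).
Result is 10 ≡ −1, so (-3/11) = −1.

-1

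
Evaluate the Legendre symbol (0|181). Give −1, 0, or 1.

0

Top reduces to 0: gcd > 1, so the symbol is 0.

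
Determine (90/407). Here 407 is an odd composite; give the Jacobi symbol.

-1

Pull out 2: since 407 ≡ 7 (mod 8), (2/407) = +1.
Reciprocity: 45 ≡ 1 and 407 ≡ 3 (mod 4), so (45/407) = +(407/45).
Reduce top mod 45: now compute (2/45).
Pull out 2: since 45 ≡ 5 (mod 8), (2/45) = -1.
Reached (1/45) = 1. Collecting the sign flips along the way, the symbol is -1.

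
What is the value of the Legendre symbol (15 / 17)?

Reciprocity: 15 ≡ 3 and 17 ≡ 1 (mod 4), so (15/17) = +(17/15).
Reduce top mod 15: now compute (2/15).
Pull out 2: since 15 ≡ 7 (mod 8), (2/15) = +1.
Reached (1/15) = 1. Collecting the sign flips along the way, the symbol is +1.

1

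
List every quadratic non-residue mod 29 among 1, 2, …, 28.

2 3 8 10 11 12 14 15 17 18 19 21 26 27

Square k = 1,…,14 (k and 29−k give the same square):
1²=1, 2²=4, 3²=9, 4²=16, 5²=25, 6²≡7, 7²≡20, 8²≡6, 9²≡23, 10²≡13, 11²≡5, 12²≡28, 13²≡24, 14²≡22 (mod 29).
The residues are {1, 4, 5, 6, 7, 9, 13, 16, 20, 22, 23, 24, 25, 28}; the non-residues are the remaining 14 nonzero classes.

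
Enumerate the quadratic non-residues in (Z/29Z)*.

2, 3, 8, 10, 11, 12, 14, 15, 17, 18, 19, 21, 26, 27

Square k = 1,…,14 (k and 29−k give the same square):
1²=1, 2²=4, 3²=9, 4²=16, 5²=25, 6²≡7, 7²≡20, 8²≡6, 9²≡23, 10²≡13, 11²≡5, 12²≡28, 13²≡24, 14²≡22 (mod 29).
The residues are {1, 4, 5, 6, 7, 9, 13, 16, 20, 22, 23, 24, 25, 28}; the non-residues are the remaining 14 nonzero classes.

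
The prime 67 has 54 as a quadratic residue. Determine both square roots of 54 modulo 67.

Since 67 ≡ 3 (mod 4), a square root of 54 is 54^((67+1)/4) = 54^17 mod 67.
Repeated squaring: 54^2≡35, 54^4≡19, 54^8≡26, 54^16≡6 (mod 67).
54^17 = 54^(16+1) ≡ 56 (mod 67).
Check: 56² = 3136 ≡ 54 (mod 67). The two roots are 11 and 56.

11, 56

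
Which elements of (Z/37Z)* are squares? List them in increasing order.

1,3,4,7,9,10,11,12,16,21,25,26,27,28,30,33,34,36

Square k = 1,…,18 (k and 37−k give the same square):
1²=1, 2²=4, 3²=9, 4²=16, 5²=25, 6²=36, 7²≡12, 8²≡27, 9²≡7, 10²≡26, 11²≡10, 12²≡33, 13²≡21, 14²≡11, 15²≡3, 16²≡34, 17²≡30, 18²≡28 (mod 37).
So the quadratic residues mod 37 are {1, 3, 4, 7, 9, 10, 11, 12, 16, 21, 25, 26, 27, 28, 30, 33, 34, 36}.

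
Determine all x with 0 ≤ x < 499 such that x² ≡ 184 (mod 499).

41, 458

Since 499 ≡ 3 (mod 4), a square root of 184 is 184^((499+1)/4) = 184^125 mod 499.
Repeated squaring: 184^2≡423, 184^4≡287, 184^8≡34, 184^16≡158, 184^32≡14, 184^64≡196 (mod 499).
184^125 = 184^(64+32+16+8+4+1) ≡ 458 (mod 499).
Check: 458² = 209764 ≡ 184 (mod 499). The two roots are 41 and 458.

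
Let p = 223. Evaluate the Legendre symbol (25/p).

1

Reciprocity: 25 ≡ 1 and 223 ≡ 3 (mod 4), so (25/223) = +(223/25).
Reduce top mod 25: now compute (23/25).
Reciprocity: 23 ≡ 3 and 25 ≡ 1 (mod 4), so (23/25) = +(25/23).
Reduce top mod 23: now compute (2/23).
Pull out 2: since 23 ≡ 7 (mod 8), (2/23) = +1.
Reached (1/23) = 1. Collecting the sign flips along the way, the symbol is +1.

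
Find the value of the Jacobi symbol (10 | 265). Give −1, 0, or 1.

0

Pull out 2: since 265 ≡ 1 (mod 8), (2/265) = +1.
Reciprocity: 5 ≡ 1 and 265 ≡ 1 (mod 4), so (5/265) = +(265/5).
Reduce top mod 5: now compute (0/5).
Top reduces to 0: gcd > 1, so the symbol is 0.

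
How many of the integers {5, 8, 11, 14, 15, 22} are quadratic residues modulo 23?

(5/23) = -1 → non-residue.
(8/23) = +1 → QR.
(11/23) = -1 → non-residue.
(14/23) = -1 → non-residue.
(15/23) = -1 → non-residue.
(22/23) = -1 → non-residue.
Total quadratic residues among the 6: 1.

1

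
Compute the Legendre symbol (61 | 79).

Euler's criterion: (61/79) ≡ 61^39 (mod 79).
61^2 ≡ 8 (mod 79)
61^4 ≡ 64 (mod 79)
61^8 ≡ 67 (mod 79)
61^16 ≡ 65 (mod 79)
61^32 ≡ 38 (mod 79)
61^39 = 61^(32+4+2+1) ≡ 78 (mod 79).
Result is 78 ≡ −1, so (61/79) = −1.

-1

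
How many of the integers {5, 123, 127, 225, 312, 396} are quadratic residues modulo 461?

(5/461) = +1 → QR.
(123/461) = -1 → non-residue.
(127/461) = -1 → non-residue.
(225/461) = +1 → QR.
(312/461) = -1 → non-residue.
(396/461) = -1 → non-residue.
Total quadratic residues among the 6: 2.

2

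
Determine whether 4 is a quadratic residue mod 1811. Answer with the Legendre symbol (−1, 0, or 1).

1

Pull out 2^2: since 1811 ≡ 3 (mod 8), (2/1811) = -1, so (2/1811)^2 = +1.
Reached (1/1811) = 1. Collecting the sign flips along the way, the symbol is +1.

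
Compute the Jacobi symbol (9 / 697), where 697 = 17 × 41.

1

Reciprocity: 9 ≡ 1 and 697 ≡ 1 (mod 4), so (9/697) = +(697/9).
Reduce top mod 9: now compute (4/9).
Pull out 2^2: since 9 ≡ 1 (mod 8), (2/9) = +1, so (2/9)^2 = +1.
Reached (1/9) = 1. Collecting the sign flips along the way, the symbol is +1.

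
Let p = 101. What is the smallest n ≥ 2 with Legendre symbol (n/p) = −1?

2

(2/101) = −1, so 2 is the smallest positive non-residue mod 101.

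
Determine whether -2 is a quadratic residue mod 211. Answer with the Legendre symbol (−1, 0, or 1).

1

First reduce: -2 ≡ 209 (mod 211).
Reciprocity: 209 ≡ 1 and 211 ≡ 3 (mod 4), so (209/211) = +(211/209).
Reduce top mod 209: now compute (2/209).
Pull out 2: since 209 ≡ 1 (mod 8), (2/209) = +1.
Reached (1/209) = 1. Collecting the sign flips along the way, the symbol is +1.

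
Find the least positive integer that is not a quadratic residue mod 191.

(2/191) = +1, so 2 is a residue.
(3/191) = +1, so 3 is a residue.
(4/191) = +1, so 4 is a residue.
(5/191) = +1, so 5 is a residue.
(6/191) = +1, so 6 is a residue.
(7/191) = −1, so 7 is the smallest positive non-residue mod 191.

7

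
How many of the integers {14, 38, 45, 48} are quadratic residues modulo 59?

2

(14/59) = -1 → non-residue.
(38/59) = -1 → non-residue.
(45/59) = +1 → QR.
(48/59) = +1 → QR.
Total quadratic residues among the 4: 2.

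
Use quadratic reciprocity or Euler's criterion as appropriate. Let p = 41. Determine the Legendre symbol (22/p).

Euler's criterion: (22/41) ≡ 22^20 (mod 41).
22^2 ≡ 33 (mod 41)
22^4 ≡ 23 (mod 41)
22^8 ≡ 37 (mod 41)
22^16 ≡ 16 (mod 41)
22^20 = 22^(16+4) ≡ 40 (mod 41).
Result is 40 ≡ −1, so (22/41) = −1.

-1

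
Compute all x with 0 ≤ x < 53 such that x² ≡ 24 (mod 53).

17, 36

53 ≡ 1 (mod 4), so we find a root by search.
Trying successive values, 17² = 289 ≡ 24 (mod 53). The other root is 53 − 17 = 36.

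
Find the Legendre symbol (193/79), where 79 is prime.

-1

First reduce: 193 ≡ 35 (mod 79).
Reciprocity: 35 ≡ 3 and 79 ≡ 3 (mod 4), so (35/79) = −(79/35).
Reduce top mod 35: now compute (9/35).
Reciprocity: 9 ≡ 1 and 35 ≡ 3 (mod 4), so (9/35) = +(35/9).
Reduce top mod 9: now compute (8/9).
Pull out 2^3: since 9 ≡ 1 (mod 8), (2/9) = +1, so (2/9)^3 = +1.
Reached (1/9) = 1. Collecting the sign flips along the way, the symbol is -1.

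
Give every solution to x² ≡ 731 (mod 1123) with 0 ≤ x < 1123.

Since 1123 ≡ 3 (mod 4), a square root of 731 is 731^((1123+1)/4) = 731^281 mod 1123.
Repeated squaring: 731^2≡936, 731^4≡156, 731^8≡753, 731^16≡1017, 731^32≡6, 731^64≡36, 731^128≡173, 731^256≡731 (mod 1123).
731^281 = 731^(256+16+8+1) ≡ 173 (mod 1123).
Check: 173² = 29929 ≡ 731 (mod 1123). The two roots are 173 and 950.

173, 950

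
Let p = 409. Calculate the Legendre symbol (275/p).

Euler's criterion: (275/409) ≡ 275^204 (mod 409).
275^2 ≡ 369 (mod 409)
275^4 ≡ 373 (mod 409)
275^8 ≡ 69 (mod 409)
275^16 ≡ 262 (mod 409)
275^32 ≡ 341 (mod 409)
275^64 ≡ 125 (mod 409)
275^128 ≡ 83 (mod 409)
275^204 = 275^(128+64+8+4) ≡ 408 (mod 409).
Result is 408 ≡ −1, so (275/409) = −1.

-1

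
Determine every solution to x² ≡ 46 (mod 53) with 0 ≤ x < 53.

24, 29

53 ≡ 1 (mod 4), so we find a root by search.
Trying successive values, 24² = 576 ≡ 46 (mod 53). The other root is 53 − 24 = 29.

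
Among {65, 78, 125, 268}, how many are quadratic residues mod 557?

2

(65/557) = +1 → QR.
(78/557) = -1 → non-residue.
(125/557) = -1 → non-residue.
(268/557) = +1 → QR.
Total quadratic residues among the 4: 2.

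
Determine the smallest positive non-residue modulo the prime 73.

(2/73) = +1, so 2 is a residue.
(3/73) = +1, so 3 is a residue.
(4/73) = +1, so 4 is a residue.
(5/73) = −1, so 5 is the smallest positive non-residue mod 73.

5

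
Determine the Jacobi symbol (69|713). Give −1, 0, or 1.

0

Reciprocity: 69 ≡ 1 and 713 ≡ 1 (mod 4), so (69/713) = +(713/69).
Reduce top mod 69: now compute (23/69).
Reciprocity: 23 ≡ 3 and 69 ≡ 1 (mod 4), so (23/69) = +(69/23).
Reduce top mod 23: now compute (0/23).
Top reduces to 0: gcd > 1, so the symbol is 0.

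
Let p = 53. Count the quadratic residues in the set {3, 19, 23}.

0

(3/53) = -1 → non-residue.
(19/53) = -1 → non-residue.
(23/53) = -1 → non-residue.
Total quadratic residues among the 3: 0.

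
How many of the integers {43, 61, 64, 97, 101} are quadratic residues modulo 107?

(43/107) = -1 → non-residue.
(61/107) = +1 → QR.
(64/107) = +1 → QR.
(97/107) = -1 → non-residue.
(101/107) = +1 → QR.
Total quadratic residues among the 5: 3.

3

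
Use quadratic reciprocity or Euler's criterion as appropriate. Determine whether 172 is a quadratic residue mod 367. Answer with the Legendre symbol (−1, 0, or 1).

Euler's criterion: (172/367) ≡ 172^183 (mod 367).
172^2 ≡ 224 (mod 367)
172^4 ≡ 264 (mod 367)
172^8 ≡ 333 (mod 367)
172^16 ≡ 55 (mod 367)
172^32 ≡ 89 (mod 367)
172^64 ≡ 214 (mod 367)
172^128 ≡ 288 (mod 367)
172^183 = 172^(128+32+16+4+2+1) ≡ 366 (mod 367).
Result is 366 ≡ −1, so (172/367) = −1.

-1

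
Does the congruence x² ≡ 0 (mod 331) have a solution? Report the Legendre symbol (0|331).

0

Top reduces to 0: gcd > 1, so the symbol is 0.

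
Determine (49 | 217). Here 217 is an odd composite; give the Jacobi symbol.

Reciprocity: 49 ≡ 1 and 217 ≡ 1 (mod 4), so (49/217) = +(217/49).
Reduce top mod 49: now compute (21/49).
Reciprocity: 21 ≡ 1 and 49 ≡ 1 (mod 4), so (21/49) = +(49/21).
Reduce top mod 21: now compute (7/21).
Reciprocity: 7 ≡ 3 and 21 ≡ 1 (mod 4), so (7/21) = +(21/7).
Reduce top mod 7: now compute (0/7).
Top reduces to 0: gcd > 1, so the symbol is 0.

0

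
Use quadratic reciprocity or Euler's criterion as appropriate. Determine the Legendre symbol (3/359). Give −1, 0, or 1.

1

Euler's criterion: (3/359) ≡ 3^179 (mod 359).
3^2 ≡ 9 (mod 359)
3^4 ≡ 81 (mod 359)
3^8 ≡ 99 (mod 359)
3^16 ≡ 108 (mod 359)
3^32 ≡ 176 (mod 359)
3^64 ≡ 102 (mod 359)
3^128 ≡ 352 (mod 359)
3^179 = 3^(128+32+16+2+1) ≡ 1 (mod 359).
Result is 1, so (3/359) = 1.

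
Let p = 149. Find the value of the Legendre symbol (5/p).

1

Reciprocity: 5 ≡ 1 and 149 ≡ 1 (mod 4), so (5/149) = +(149/5).
Reduce top mod 5: now compute (4/5).
Pull out 2^2: since 5 ≡ 5 (mod 8), (2/5) = -1, so (2/5)^2 = +1.
Reached (1/5) = 1. Collecting the sign flips along the way, the symbol is +1.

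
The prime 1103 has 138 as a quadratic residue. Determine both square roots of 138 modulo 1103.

471, 632

Since 1103 ≡ 3 (mod 4), a square root of 138 is 138^((1103+1)/4) = 138^276 mod 1103.
Repeated squaring: 138^2≡293, 138^4≡918, 138^8≡32, 138^16≡1024, 138^32≡726, 138^64≡945, 138^128≡698, 138^256≡781 (mod 1103).
138^276 = 138^(256+16+4) ≡ 471 (mod 1103).
Check: 471² = 221841 ≡ 138 (mod 1103). The two roots are 471 and 632.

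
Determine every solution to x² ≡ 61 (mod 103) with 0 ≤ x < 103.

Since 103 ≡ 3 (mod 4), a square root of 61 is 61^((103+1)/4) = 61^26 mod 103.
Repeated squaring: 61^2≡13, 61^4≡66, 61^8≡30, 61^16≡76 (mod 103).
61^26 = 61^(16+8+2) ≡ 79 (mod 103).
Check: 79² = 6241 ≡ 61 (mod 103). The two roots are 24 and 79.

24, 79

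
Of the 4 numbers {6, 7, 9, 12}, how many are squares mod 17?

1

(6/17) = -1 → non-residue.
(7/17) = -1 → non-residue.
(9/17) = +1 → QR.
(12/17) = -1 → non-residue.
Total quadratic residues among the 4: 1.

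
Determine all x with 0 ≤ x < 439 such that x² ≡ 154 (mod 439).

Since 439 ≡ 3 (mod 4), a square root of 154 is 154^((439+1)/4) = 154^110 mod 439.
Repeated squaring: 154^2≡10, 154^4≡100, 154^8≡342, 154^16≡190, 154^32≡102, 154^64≡307 (mod 439).
154^110 = 154^(64+32+8+4+2) ≡ 121 (mod 439).
Check: 121² = 14641 ≡ 154 (mod 439). The two roots are 121 and 318.

121, 318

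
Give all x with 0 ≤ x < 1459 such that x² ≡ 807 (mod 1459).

Since 1459 ≡ 3 (mod 4), a square root of 807 is 807^((1459+1)/4) = 807^365 mod 1459.
Repeated squaring: 807^2≡535, 807^4≡261, 807^8≡1007, 807^16≡44, 807^32≡477, 807^64≡1384, 807^128≡1248, 807^256≡751 (mod 1459).
807^365 = 807^(256+64+32+8+4+1) ≡ 1387 (mod 1459).
Check: 1387² = 1923769 ≡ 807 (mod 1459). The two roots are 72 and 1387.

72, 1387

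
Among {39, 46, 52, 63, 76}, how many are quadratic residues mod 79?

3

(39/79) = -1 → non-residue.
(46/79) = +1 → QR.
(52/79) = +1 → QR.
(63/79) = -1 → non-residue.
(76/79) = +1 → QR.
Total quadratic residues among the 5: 3.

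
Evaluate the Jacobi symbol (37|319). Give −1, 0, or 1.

-1

Reciprocity: 37 ≡ 1 and 319 ≡ 3 (mod 4), so (37/319) = +(319/37).
Reduce top mod 37: now compute (23/37).
Reciprocity: 23 ≡ 3 and 37 ≡ 1 (mod 4), so (23/37) = +(37/23).
Reduce top mod 23: now compute (14/23).
Pull out 2: since 23 ≡ 7 (mod 8), (2/23) = +1.
Reciprocity: 7 ≡ 3 and 23 ≡ 3 (mod 4), so (7/23) = −(23/7).
Reduce top mod 7: now compute (2/7).
Pull out 2: since 7 ≡ 7 (mod 8), (2/7) = +1.
Reached (1/7) = 1. Collecting the sign flips along the way, the symbol is -1.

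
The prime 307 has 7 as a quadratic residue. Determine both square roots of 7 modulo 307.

43, 264

Since 307 ≡ 3 (mod 4), a square root of 7 is 7^((307+1)/4) = 7^77 mod 307.
Repeated squaring: 7^2≡49, 7^4≡252, 7^8≡262, 7^16≡183, 7^32≡26, 7^64≡62 (mod 307).
7^77 = 7^(64+8+4+1) ≡ 264 (mod 307).
Check: 264² = 69696 ≡ 7 (mod 307). The two roots are 43 and 264.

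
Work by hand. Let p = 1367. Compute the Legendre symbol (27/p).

1

Reciprocity: 27 ≡ 3 and 1367 ≡ 3 (mod 4), so (27/1367) = −(1367/27).
Reduce top mod 27: now compute (17/27).
Reciprocity: 17 ≡ 1 and 27 ≡ 3 (mod 4), so (17/27) = +(27/17).
Reduce top mod 17: now compute (10/17).
Pull out 2: since 17 ≡ 1 (mod 8), (2/17) = +1.
Reciprocity: 5 ≡ 1 and 17 ≡ 1 (mod 4), so (5/17) = +(17/5).
Reduce top mod 5: now compute (2/5).
Pull out 2: since 5 ≡ 5 (mod 8), (2/5) = -1.
Reached (1/5) = 1. Collecting the sign flips along the way, the symbol is +1.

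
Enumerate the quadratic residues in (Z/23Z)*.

Square k = 1,…,11 (k and 23−k give the same square):
1²=1, 2²=4, 3²=9, 4²=16, 5²≡2, 6²≡13, 7²≡3, 8²≡18, 9²≡12, 10²≡8, 11²≡6 (mod 23).
So the quadratic residues mod 23 are {1, 2, 3, 4, 6, 8, 9, 12, 13, 16, 18}.

1 2 3 4 6 8 9 12 13 16 18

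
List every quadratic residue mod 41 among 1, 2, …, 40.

Square k = 1,…,20 (k and 41−k give the same square):
1²=1, 2²=4, 3²=9, 4²=16, 5²=25, 6²=36, 7²≡8, 8²≡23, 9²≡40, 10²≡18, 11²≡39, 12²≡21, 13²≡5, 14²≡32, 15²≡20, 16²≡10, 17²≡2, 18²≡37, 19²≡33, 20²≡31 (mod 41).
So the quadratic residues mod 41 are {1, 2, 4, 5, 8, 9, 10, 16, 18, 20, 21, 23, 25, 31, 32, 33, 36, 37, 39, 40}.

1,2,4,5,8,9,10,16,18,20,21,23,25,31,32,33,36,37,39,40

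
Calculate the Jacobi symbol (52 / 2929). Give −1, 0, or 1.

1

Pull out 2^2: since 2929 ≡ 1 (mod 8), (2/2929) = +1, so (2/2929)^2 = +1.
Reciprocity: 13 ≡ 1 and 2929 ≡ 1 (mod 4), so (13/2929) = +(2929/13).
Reduce top mod 13: now compute (4/13).
Pull out 2^2: since 13 ≡ 5 (mod 8), (2/13) = -1, so (2/13)^2 = +1.
Reached (1/13) = 1. Collecting the sign flips along the way, the symbol is +1.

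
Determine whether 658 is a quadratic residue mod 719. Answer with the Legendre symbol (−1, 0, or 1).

Pull out 2: since 719 ≡ 7 (mod 8), (2/719) = +1.
Reciprocity: 329 ≡ 1 and 719 ≡ 3 (mod 4), so (329/719) = +(719/329).
Reduce top mod 329: now compute (61/329).
Reciprocity: 61 ≡ 1 and 329 ≡ 1 (mod 4), so (61/329) = +(329/61).
Reduce top mod 61: now compute (24/61).
Pull out 2^3: since 61 ≡ 5 (mod 8), (2/61) = -1, so (2/61)^3 = -1.
Reciprocity: 3 ≡ 3 and 61 ≡ 1 (mod 4), so (3/61) = +(61/3).
Reduce top mod 3: now compute (1/3).
Reached (1/3) = 1. Collecting the sign flips along the way, the symbol is -1.

-1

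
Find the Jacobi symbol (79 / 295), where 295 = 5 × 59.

Reciprocity: 79 ≡ 3 and 295 ≡ 3 (mod 4), so (79/295) = −(295/79).
Reduce top mod 79: now compute (58/79).
Pull out 2: since 79 ≡ 7 (mod 8), (2/79) = +1.
Reciprocity: 29 ≡ 1 and 79 ≡ 3 (mod 4), so (29/79) = +(79/29).
Reduce top mod 29: now compute (21/29).
Reciprocity: 21 ≡ 1 and 29 ≡ 1 (mod 4), so (21/29) = +(29/21).
Reduce top mod 21: now compute (8/21).
Pull out 2^3: since 21 ≡ 5 (mod 8), (2/21) = -1, so (2/21)^3 = -1.
Reached (1/21) = 1. Collecting the sign flips along the way, the symbol is +1.

1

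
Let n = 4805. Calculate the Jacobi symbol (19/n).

Reciprocity: 19 ≡ 3 and 4805 ≡ 1 (mod 4), so (19/4805) = +(4805/19).
Reduce top mod 19: now compute (17/19).
Reciprocity: 17 ≡ 1 and 19 ≡ 3 (mod 4), so (17/19) = +(19/17).
Reduce top mod 17: now compute (2/17).
Pull out 2: since 17 ≡ 1 (mod 8), (2/17) = +1.
Reached (1/17) = 1. Collecting the sign flips along the way, the symbol is +1.

1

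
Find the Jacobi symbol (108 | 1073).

Pull out 2^2: since 1073 ≡ 1 (mod 8), (2/1073) = +1, so (2/1073)^2 = +1.
Reciprocity: 27 ≡ 3 and 1073 ≡ 1 (mod 4), so (27/1073) = +(1073/27).
Reduce top mod 27: now compute (20/27).
Pull out 2^2: since 27 ≡ 3 (mod 8), (2/27) = -1, so (2/27)^2 = +1.
Reciprocity: 5 ≡ 1 and 27 ≡ 3 (mod 4), so (5/27) = +(27/5).
Reduce top mod 5: now compute (2/5).
Pull out 2: since 5 ≡ 5 (mod 8), (2/5) = -1.
Reached (1/5) = 1. Collecting the sign flips along the way, the symbol is -1.

-1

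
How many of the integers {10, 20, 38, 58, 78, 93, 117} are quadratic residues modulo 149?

1

(10/149) = -1 → non-residue.
(20/149) = +1 → QR.
(38/149) = -1 → non-residue.
(58/149) = -1 → non-residue.
(78/149) = -1 → non-residue.
(93/149) = -1 → non-residue.
(117/149) = -1 → non-residue.
Total quadratic residues among the 7: 1.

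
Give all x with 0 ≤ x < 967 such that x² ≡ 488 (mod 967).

Since 967 ≡ 3 (mod 4), a square root of 488 is 488^((967+1)/4) = 488^242 mod 967.
Repeated squaring: 488^2≡262, 488^4≡954, 488^8≡169, 488^16≡518, 488^32≡465, 488^64≡584, 488^128≡672 (mod 967).
488^242 = 488^(128+64+32+16+2) ≡ 901 (mod 967).
Check: 901² = 811801 ≡ 488 (mod 967). The two roots are 66 and 901.

66, 901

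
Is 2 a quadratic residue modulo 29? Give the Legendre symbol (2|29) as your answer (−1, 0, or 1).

-1

Pull out 2: since 29 ≡ 5 (mod 8), (2/29) = -1.
Reached (1/29) = 1. Collecting the sign flips along the way, the symbol is -1.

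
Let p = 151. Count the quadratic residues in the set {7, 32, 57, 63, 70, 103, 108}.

2

(7/151) = -1 → non-residue.
(32/151) = +1 → QR.
(57/151) = -1 → non-residue.
(63/151) = -1 → non-residue.
(70/151) = -1 → non-residue.
(103/151) = +1 → QR.
(108/151) = -1 → non-residue.
Total quadratic residues among the 7: 2.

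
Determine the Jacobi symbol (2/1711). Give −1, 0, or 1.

Pull out 2: since 1711 ≡ 7 (mod 8), (2/1711) = +1.
Reached (1/1711) = 1. Collecting the sign flips along the way, the symbol is +1.

1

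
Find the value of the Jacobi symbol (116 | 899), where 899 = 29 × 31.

Pull out 2^2: since 899 ≡ 3 (mod 8), (2/899) = -1, so (2/899)^2 = +1.
Reciprocity: 29 ≡ 1 and 899 ≡ 3 (mod 4), so (29/899) = +(899/29).
Reduce top mod 29: now compute (0/29).
Top reduces to 0: gcd > 1, so the symbol is 0.

0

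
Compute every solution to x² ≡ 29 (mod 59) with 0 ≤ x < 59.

Since 59 ≡ 3 (mod 4), a square root of 29 is 29^((59+1)/4) = 29^15 mod 59.
Repeated squaring: 29^2≡15, 29^4≡48, 29^8≡3 (mod 59).
29^15 = 29^(8+4+2+1) ≡ 41 (mod 59).
Check: 41² = 1681 ≡ 29 (mod 59). The two roots are 18 and 41.

18, 41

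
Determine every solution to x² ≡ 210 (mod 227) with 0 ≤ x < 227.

94, 133

Since 227 ≡ 3 (mod 4), a square root of 210 is 210^((227+1)/4) = 210^57 mod 227.
Repeated squaring: 210^2≡62, 210^4≡212, 210^8≡225, 210^16≡4, 210^32≡16 (mod 227).
210^57 = 210^(32+16+8+1) ≡ 133 (mod 227).
Check: 133² = 17689 ≡ 210 (mod 227). The two roots are 94 and 133.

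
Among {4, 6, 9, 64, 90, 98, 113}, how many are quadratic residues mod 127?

5

(4/127) = +1 → QR.
(6/127) = -1 → non-residue.
(9/127) = +1 → QR.
(64/127) = +1 → QR.
(90/127) = -1 → non-residue.
(98/127) = +1 → QR.
(113/127) = +1 → QR.
Total quadratic residues among the 7: 5.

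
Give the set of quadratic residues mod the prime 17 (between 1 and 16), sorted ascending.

1 2 4 8 9 13 15 16

Square k = 1,…,8 (k and 17−k give the same square):
1²=1, 2²=4, 3²=9, 4²=16, 5²≡8, 6²≡2, 7²≡15, 8²≡13 (mod 17).
So the quadratic residues mod 17 are {1, 2, 4, 8, 9, 13, 15, 16}.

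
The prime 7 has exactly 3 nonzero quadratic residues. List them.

Square k = 1,…,3 (k and 7−k give the same square):
1²=1, 2²=4, 3²≡2 (mod 7).
So the quadratic residues mod 7 are {1, 2, 4}.

1, 2, 4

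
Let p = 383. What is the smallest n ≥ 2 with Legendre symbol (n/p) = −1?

(2/383) = +1, so 2 is a residue.
(3/383) = +1, so 3 is a residue.
(4/383) = +1, so 4 is a residue.
(5/383) = −1, so 5 is the smallest positive non-residue mod 383.

5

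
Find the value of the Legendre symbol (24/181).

-1

Pull out 2^3: since 181 ≡ 5 (mod 8), (2/181) = -1, so (2/181)^3 = -1.
Reciprocity: 3 ≡ 3 and 181 ≡ 1 (mod 4), so (3/181) = +(181/3).
Reduce top mod 3: now compute (1/3).
Reached (1/3) = 1. Collecting the sign flips along the way, the symbol is -1.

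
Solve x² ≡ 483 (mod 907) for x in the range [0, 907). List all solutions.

408, 499

Since 907 ≡ 3 (mod 4), a square root of 483 is 483^((907+1)/4) = 483^227 mod 907.
Repeated squaring: 483^2≡190, 483^4≡727, 483^8≡655, 483^16≡14, 483^32≡196, 483^64≡322, 483^128≡286 (mod 907).
483^227 = 483^(128+64+32+2+1) ≡ 499 (mod 907).
Check: 499² = 249001 ≡ 483 (mod 907). The two roots are 408 and 499.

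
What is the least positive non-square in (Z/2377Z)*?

5

(2/2377) = +1, so 2 is a residue.
(3/2377) = +1, so 3 is a residue.
(4/2377) = +1, so 4 is a residue.
(5/2377) = −1, so 5 is the smallest positive non-residue mod 2377.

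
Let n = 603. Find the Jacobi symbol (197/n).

-1

Reciprocity: 197 ≡ 1 and 603 ≡ 3 (mod 4), so (197/603) = +(603/197).
Reduce top mod 197: now compute (12/197).
Pull out 2^2: since 197 ≡ 5 (mod 8), (2/197) = -1, so (2/197)^2 = +1.
Reciprocity: 3 ≡ 3 and 197 ≡ 1 (mod 4), so (3/197) = +(197/3).
Reduce top mod 3: now compute (2/3).
Pull out 2: since 3 ≡ 3 (mod 8), (2/3) = -1.
Reached (1/3) = 1. Collecting the sign flips along the way, the symbol is -1.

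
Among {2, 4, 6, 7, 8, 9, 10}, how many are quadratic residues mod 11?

(2/11) = -1 → non-residue.
(4/11) = +1 → QR.
(6/11) = -1 → non-residue.
(7/11) = -1 → non-residue.
(8/11) = -1 → non-residue.
(9/11) = +1 → QR.
(10/11) = -1 → non-residue.
Total quadratic residues among the 7: 2.

2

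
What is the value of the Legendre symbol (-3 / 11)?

Euler's criterion: (-3/11) ≡ 8^5 (mod 11).
8^2 ≡ 9 (mod 11)
8^4 ≡ 4 (mod 11)
8^5 = 8^(4+1) ≡ 10 (mod 11).
Result is 10 ≡ −1, so (-3/11) = −1.

-1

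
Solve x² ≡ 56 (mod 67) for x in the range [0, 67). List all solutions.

Since 67 ≡ 3 (mod 4), a square root of 56 is 56^((67+1)/4) = 56^17 mod 67.
Repeated squaring: 56^2≡54, 56^4≡35, 56^8≡19, 56^16≡26 (mod 67).
56^17 = 56^(16+1) ≡ 49 (mod 67).
Check: 49² = 2401 ≡ 56 (mod 67). The two roots are 18 and 49.

18, 49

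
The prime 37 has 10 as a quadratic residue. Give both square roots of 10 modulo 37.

11, 26

37 ≡ 1 (mod 4), so we find a root by search.
Trying successive values, 11² = 121 ≡ 10 (mod 37). The other root is 37 − 11 = 26.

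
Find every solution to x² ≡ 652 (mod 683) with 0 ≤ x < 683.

Since 683 ≡ 3 (mod 4), a square root of 652 is 652^((683+1)/4) = 652^171 mod 683.
Repeated squaring: 652^2≡278, 652^4≡105, 652^8≡97, 652^16≡530, 652^32≡187, 652^64≡136, 652^128≡55 (mod 683).
652^171 = 652^(128+32+8+2+1) ≡ 474 (mod 683).
Check: 474² = 224676 ≡ 652 (mod 683). The two roots are 209 and 474.

209, 474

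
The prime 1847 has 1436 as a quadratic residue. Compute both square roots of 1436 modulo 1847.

798, 1049

Since 1847 ≡ 3 (mod 4), a square root of 1436 is 1436^((1847+1)/4) = 1436^462 mod 1847.
Repeated squaring: 1436^2≡844, 1436^4≡1241, 1436^8≡1530, 1436^16≡751, 1436^32≡666, 1436^64≡276, 1436^128≡449, 1436^256≡278 (mod 1847).
1436^462 = 1436^(256+128+64+8+4+2) ≡ 1049 (mod 1847).
Check: 1049² = 1100401 ≡ 1436 (mod 1847). The two roots are 798 and 1049.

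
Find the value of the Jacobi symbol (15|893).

1

Reciprocity: 15 ≡ 3 and 893 ≡ 1 (mod 4), so (15/893) = +(893/15).
Reduce top mod 15: now compute (8/15).
Pull out 2^3: since 15 ≡ 7 (mod 8), (2/15) = +1, so (2/15)^3 = +1.
Reached (1/15) = 1. Collecting the sign flips along the way, the symbol is +1.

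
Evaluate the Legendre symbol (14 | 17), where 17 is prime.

-1

Euler's criterion: (14/17) ≡ 14^8 (mod 17).
14^2 ≡ 9 (mod 17)
14^4 ≡ 13 (mod 17)
14^8 ≡ 16 (mod 17)
14^8 = 14^(8) ≡ 16 (mod 17).
Result is 16 ≡ −1, so (14/17) = −1.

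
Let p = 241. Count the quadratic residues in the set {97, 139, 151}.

(97/241) = +1 → QR.
(139/241) = -1 → non-residue.
(151/241) = +1 → QR.
Total quadratic residues among the 3: 2.

2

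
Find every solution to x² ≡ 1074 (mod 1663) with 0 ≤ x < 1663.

746, 917

Since 1663 ≡ 3 (mod 4), a square root of 1074 is 1074^((1663+1)/4) = 1074^416 mod 1663.
Repeated squaring: 1074^2≡1017, 1074^4≡1566, 1074^8≡1094, 1074^16≡1139, 1074^32≡181, 1074^64≡1164, 1074^128≡1214, 1074^256≡378 (mod 1663).
1074^416 = 1074^(256+128+32) ≡ 917 (mod 1663).
Check: 917² = 840889 ≡ 1074 (mod 1663). The two roots are 746 and 917.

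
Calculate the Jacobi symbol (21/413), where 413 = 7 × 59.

Reciprocity: 21 ≡ 1 and 413 ≡ 1 (mod 4), so (21/413) = +(413/21).
Reduce top mod 21: now compute (14/21).
Pull out 2: since 21 ≡ 5 (mod 8), (2/21) = -1.
Reciprocity: 7 ≡ 3 and 21 ≡ 1 (mod 4), so (7/21) = +(21/7).
Reduce top mod 7: now compute (0/7).
Top reduces to 0: gcd > 1, so the symbol is 0.

0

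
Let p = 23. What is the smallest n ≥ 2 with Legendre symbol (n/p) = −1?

5

(2/23) = +1, so 2 is a residue.
(3/23) = +1, so 3 is a residue.
(4/23) = +1, so 4 is a residue.
(5/23) = −1, so 5 is the smallest positive non-residue mod 23.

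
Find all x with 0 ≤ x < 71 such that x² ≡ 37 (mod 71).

26, 45

Since 71 ≡ 3 (mod 4), a square root of 37 is 37^((71+1)/4) = 37^18 mod 71.
Repeated squaring: 37^2≡20, 37^4≡45, 37^8≡37, 37^16≡20 (mod 71).
37^18 = 37^(16+2) ≡ 45 (mod 71).
Check: 45² = 2025 ≡ 37 (mod 71). The two roots are 26 and 45.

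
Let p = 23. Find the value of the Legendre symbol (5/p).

-1

Reciprocity: 5 ≡ 1 and 23 ≡ 3 (mod 4), so (5/23) = +(23/5).
Reduce top mod 5: now compute (3/5).
Reciprocity: 3 ≡ 3 and 5 ≡ 1 (mod 4), so (3/5) = +(5/3).
Reduce top mod 3: now compute (2/3).
Pull out 2: since 3 ≡ 3 (mod 8), (2/3) = -1.
Reached (1/3) = 1. Collecting the sign flips along the way, the symbol is -1.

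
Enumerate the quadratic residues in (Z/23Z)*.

1, 2, 3, 4, 6, 8, 9, 12, 13, 16, 18

Square k = 1,…,11 (k and 23−k give the same square):
1²=1, 2²=4, 3²=9, 4²=16, 5²≡2, 6²≡13, 7²≡3, 8²≡18, 9²≡12, 10²≡8, 11²≡6 (mod 23).
So the quadratic residues mod 23 are {1, 2, 3, 4, 6, 8, 9, 12, 13, 16, 18}.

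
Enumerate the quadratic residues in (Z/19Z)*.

1 4 5 6 7 9 11 16 17

Square k = 1,…,9 (k and 19−k give the same square):
1²=1, 2²=4, 3²=9, 4²=16, 5²≡6, 6²≡17, 7²≡11, 8²≡7, 9²≡5 (mod 19).
So the quadratic residues mod 19 are {1, 4, 5, 6, 7, 9, 11, 16, 17}.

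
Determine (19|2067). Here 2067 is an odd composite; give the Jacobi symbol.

1

Reciprocity: 19 ≡ 3 and 2067 ≡ 3 (mod 4), so (19/2067) = −(2067/19).
Reduce top mod 19: now compute (15/19).
Reciprocity: 15 ≡ 3 and 19 ≡ 3 (mod 4), so (15/19) = −(19/15).
Reduce top mod 15: now compute (4/15).
Pull out 2^2: since 15 ≡ 7 (mod 8), (2/15) = +1, so (2/15)^2 = +1.
Reached (1/15) = 1. Collecting the sign flips along the way, the symbol is +1.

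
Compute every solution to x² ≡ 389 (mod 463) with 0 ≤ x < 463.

52, 411

Since 463 ≡ 3 (mod 4), a square root of 389 is 389^((463+1)/4) = 389^116 mod 463.
Repeated squaring: 389^2≡383, 389^4≡381, 389^8≡242, 389^16≡226, 389^32≡146, 389^64≡18 (mod 463).
389^116 = 389^(64+32+16+4) ≡ 411 (mod 463).
Check: 411² = 168921 ≡ 389 (mod 463). The two roots are 52 and 411.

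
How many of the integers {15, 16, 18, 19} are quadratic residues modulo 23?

2

(15/23) = -1 → non-residue.
(16/23) = +1 → QR.
(18/23) = +1 → QR.
(19/23) = -1 → non-residue.
Total quadratic residues among the 4: 2.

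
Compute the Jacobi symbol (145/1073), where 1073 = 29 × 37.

Reciprocity: 145 ≡ 1 and 1073 ≡ 1 (mod 4), so (145/1073) = +(1073/145).
Reduce top mod 145: now compute (58/145).
Pull out 2: since 145 ≡ 1 (mod 8), (2/145) = +1.
Reciprocity: 29 ≡ 1 and 145 ≡ 1 (mod 4), so (29/145) = +(145/29).
Reduce top mod 29: now compute (0/29).
Top reduces to 0: gcd > 1, so the symbol is 0.

0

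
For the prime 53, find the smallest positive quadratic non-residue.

2

(2/53) = −1, so 2 is the smallest positive non-residue mod 53.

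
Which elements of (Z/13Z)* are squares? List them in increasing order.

Square k = 1,…,6 (k and 13−k give the same square):
1²=1, 2²=4, 3²=9, 4²≡3, 5²≡12, 6²≡10 (mod 13).
So the quadratic residues mod 13 are {1, 3, 4, 9, 10, 12}.

1 3 4 9 10 12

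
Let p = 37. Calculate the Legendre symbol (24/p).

Pull out 2^3: since 37 ≡ 5 (mod 8), (2/37) = -1, so (2/37)^3 = -1.
Reciprocity: 3 ≡ 3 and 37 ≡ 1 (mod 4), so (3/37) = +(37/3).
Reduce top mod 3: now compute (1/3).
Reached (1/3) = 1. Collecting the sign flips along the way, the symbol is -1.

-1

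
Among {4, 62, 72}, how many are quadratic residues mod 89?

(4/89) = +1 → QR.
(62/89) = -1 → non-residue.
(72/89) = +1 → QR.
Total quadratic residues among the 3: 2.

2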